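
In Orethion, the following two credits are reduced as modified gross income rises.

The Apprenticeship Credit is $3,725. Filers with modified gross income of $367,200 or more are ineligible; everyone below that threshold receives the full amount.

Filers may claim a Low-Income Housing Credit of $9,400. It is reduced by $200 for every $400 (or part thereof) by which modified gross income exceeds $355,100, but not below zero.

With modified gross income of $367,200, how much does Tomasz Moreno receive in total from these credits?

Apprenticeship Credit: $367,200 meets or exceeds the $367,200 cutoff, so the credit is $0.
Low-Income Housing Credit: income exceeds $355,100 by $12,100, which is 31 full-or-partial $400 increments; reduction = 31 × $200 = $6,200, leaving $3,200.
Total: $0 + $3,200 = $3,200.

$3,200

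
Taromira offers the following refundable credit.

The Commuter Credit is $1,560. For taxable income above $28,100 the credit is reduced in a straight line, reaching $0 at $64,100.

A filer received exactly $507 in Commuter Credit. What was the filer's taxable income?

$52,400

$507 is 507/1,560 of the full $1,560, so 1,053/1,560 of the $36,000 range has been used: income = $28,100 + $36,000 × 1,053/1,560 = $52,400.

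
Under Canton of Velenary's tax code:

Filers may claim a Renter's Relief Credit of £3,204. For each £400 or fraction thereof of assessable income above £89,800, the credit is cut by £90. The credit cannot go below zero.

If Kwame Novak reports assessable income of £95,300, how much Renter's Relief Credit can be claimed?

Renter's Relief Credit: income exceeds £89,800 by £5,500, which is 14 full-or-partial £400 increments; reduction = 14 × £90 = £1,260, leaving £1,944.

£1,944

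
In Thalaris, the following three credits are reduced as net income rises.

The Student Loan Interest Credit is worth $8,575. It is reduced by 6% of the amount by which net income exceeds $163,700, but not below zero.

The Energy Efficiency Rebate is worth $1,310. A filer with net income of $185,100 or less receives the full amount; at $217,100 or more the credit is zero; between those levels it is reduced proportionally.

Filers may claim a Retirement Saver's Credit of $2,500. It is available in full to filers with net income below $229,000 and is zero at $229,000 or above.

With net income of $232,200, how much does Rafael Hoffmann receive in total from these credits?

$4,465

Student Loan Interest Credit: 6% of the $68,500 excess over $163,700 is $4,110; credit = $8,575 − $4,110 = $4,465.
Energy Efficiency Rebate: $232,200 is at or above $217,100, so the credit is $0.
Retirement Saver's Credit: $232,200 meets or exceeds the $229,000 cutoff, so the credit is $0.
Total: $4,465 + $0 + $0 = $4,465.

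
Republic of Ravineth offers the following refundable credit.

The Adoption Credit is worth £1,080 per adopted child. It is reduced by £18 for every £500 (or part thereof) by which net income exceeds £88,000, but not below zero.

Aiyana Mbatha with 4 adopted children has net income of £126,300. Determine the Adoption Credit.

£2,934

Adoption Credit: base = 4 × £1,080 = £4,320. income exceeds £88,000 by £38,300, which is 77 full-or-partial £500 increments; reduction = 77 × £18 = £1,386, leaving £2,934.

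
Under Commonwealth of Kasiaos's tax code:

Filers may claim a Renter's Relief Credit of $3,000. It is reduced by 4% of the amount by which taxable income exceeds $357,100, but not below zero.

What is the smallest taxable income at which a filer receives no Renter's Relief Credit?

$432,100

The credit falls by 4% of each dollar above $357,100, so it reaches zero when the excess is $3,000 / 4% = $75,000: income = $357,100 + $75,000 = $432,100.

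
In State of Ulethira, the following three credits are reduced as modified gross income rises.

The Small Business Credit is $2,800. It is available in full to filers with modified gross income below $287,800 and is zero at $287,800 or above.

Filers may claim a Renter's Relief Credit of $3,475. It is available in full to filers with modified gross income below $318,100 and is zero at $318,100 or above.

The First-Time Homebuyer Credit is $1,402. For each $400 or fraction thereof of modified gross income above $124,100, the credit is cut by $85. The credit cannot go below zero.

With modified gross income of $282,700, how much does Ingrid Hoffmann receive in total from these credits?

Small Business Credit: $282,700 is below the $287,800 cutoff, so the full $2,800 applies.
Renter's Relief Credit: $282,700 is below the $318,100 cutoff, so the full $3,475 applies.
First-Time Homebuyer Credit: income exceeds $124,100 by $158,600 → 397 increments × $85 = $33,745 ≥ base, so the credit is $0.
Total: $2,800 + $3,475 + $0 = $6,275.

$6,275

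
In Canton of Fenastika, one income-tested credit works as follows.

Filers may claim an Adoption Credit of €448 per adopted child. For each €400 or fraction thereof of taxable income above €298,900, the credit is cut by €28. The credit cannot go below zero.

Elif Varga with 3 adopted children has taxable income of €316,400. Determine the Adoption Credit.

Adoption Credit: base = 3 × €448 = €1,344. income exceeds €298,900 by €17,500, which is 44 full-or-partial €400 increments; reduction = 44 × €28 = €1,232, leaving €112.

€112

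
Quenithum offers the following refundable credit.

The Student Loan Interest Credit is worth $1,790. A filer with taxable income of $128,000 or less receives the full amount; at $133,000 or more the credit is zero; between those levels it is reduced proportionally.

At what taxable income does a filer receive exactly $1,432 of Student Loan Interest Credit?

$129,000

$1,432 is 1,432/1,790 of the full $1,790, so 358/1,790 of the $5,000 range has been used: income = $128,000 + $5,000 × 358/1,790 = $129,000.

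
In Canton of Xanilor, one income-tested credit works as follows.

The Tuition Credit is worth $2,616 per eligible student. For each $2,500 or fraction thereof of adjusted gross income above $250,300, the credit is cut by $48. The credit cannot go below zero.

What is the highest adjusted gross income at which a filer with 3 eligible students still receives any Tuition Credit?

$657,800

Full credit = 3 × $2,616 = $7,848.
After 163 increments the reduction is 163 × $48 = $7,824, leaving $24; one more increment wipes it out. Increment 163 ends at excess 163 × $2,500 = $407,500, so the highest qualifying income is $250,300 + $407,500 = $657,800.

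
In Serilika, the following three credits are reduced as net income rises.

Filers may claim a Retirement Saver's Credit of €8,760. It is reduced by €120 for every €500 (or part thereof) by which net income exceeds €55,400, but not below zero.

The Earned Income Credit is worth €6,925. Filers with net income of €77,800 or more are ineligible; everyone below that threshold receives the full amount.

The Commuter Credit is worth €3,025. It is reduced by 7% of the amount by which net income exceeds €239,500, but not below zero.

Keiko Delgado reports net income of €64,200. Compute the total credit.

€16,550

Retirement Saver's Credit: income exceeds €55,400 by €8,800, which is 18 full-or-partial €500 increments; reduction = 18 × €120 = €2,160, leaving €6,600.
Earned Income Credit: €64,200 is below the €77,800 cutoff, so the full €6,925 applies.
Commuter Credit: €64,200 is at or below the €239,500 threshold, so the full €3,025 applies.
Total: €6,600 + €6,925 + €3,025 = €16,550.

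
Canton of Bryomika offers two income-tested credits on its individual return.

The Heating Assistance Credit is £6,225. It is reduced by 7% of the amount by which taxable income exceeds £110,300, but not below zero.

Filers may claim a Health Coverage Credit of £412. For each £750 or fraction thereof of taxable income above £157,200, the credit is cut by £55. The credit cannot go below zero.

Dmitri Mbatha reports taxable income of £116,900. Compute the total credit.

£6,175

Heating Assistance Credit: 7% of the £6,600 excess over £110,300 is £462; credit = £6,225 − £462 = £5,763.
Health Coverage Credit: £116,900 is at or below the £157,200 threshold, so the full £412 applies.
Total: £5,763 + £412 = £6,175.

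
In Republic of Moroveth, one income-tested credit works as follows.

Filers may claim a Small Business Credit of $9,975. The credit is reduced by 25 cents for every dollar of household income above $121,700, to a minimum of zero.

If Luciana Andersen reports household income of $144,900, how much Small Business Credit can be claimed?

Small Business Credit: 25% of the $23,200 excess over $121,700 is $5,800; credit = $9,975 − $5,800 = $4,175.

$4,175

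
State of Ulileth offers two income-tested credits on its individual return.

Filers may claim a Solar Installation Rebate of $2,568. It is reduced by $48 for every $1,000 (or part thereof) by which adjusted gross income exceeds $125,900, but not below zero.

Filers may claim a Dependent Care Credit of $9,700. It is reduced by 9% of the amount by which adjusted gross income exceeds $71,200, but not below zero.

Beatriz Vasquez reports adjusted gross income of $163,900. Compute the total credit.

$2,101

Solar Installation Rebate: income exceeds $125,900 by $38,000, which is 38 full-or-partial $1,000 increments; reduction = 38 × $48 = $1,824, leaving $744.
Dependent Care Credit: 9% of the $92,700 excess over $71,200 is $8,343; credit = $9,700 − $8,343 = $1,357.
Total: $744 + $1,357 = $2,101.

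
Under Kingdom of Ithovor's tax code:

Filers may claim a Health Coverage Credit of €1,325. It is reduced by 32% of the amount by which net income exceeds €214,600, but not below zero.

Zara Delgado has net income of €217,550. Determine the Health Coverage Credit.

€381

Health Coverage Credit: 32% of the €2,950 excess over €214,600 is €944; credit = €1,325 − €944 = €381.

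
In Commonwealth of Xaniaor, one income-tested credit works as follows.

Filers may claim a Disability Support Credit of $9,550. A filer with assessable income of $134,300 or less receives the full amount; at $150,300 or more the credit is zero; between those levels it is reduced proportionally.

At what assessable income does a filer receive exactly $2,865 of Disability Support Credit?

$2,865 is 2,865/9,550 of the full $9,550, so 6,685/9,550 of the $16,000 range has been used: income = $134,300 + $16,000 × 6,685/9,550 = $145,500.

$145,500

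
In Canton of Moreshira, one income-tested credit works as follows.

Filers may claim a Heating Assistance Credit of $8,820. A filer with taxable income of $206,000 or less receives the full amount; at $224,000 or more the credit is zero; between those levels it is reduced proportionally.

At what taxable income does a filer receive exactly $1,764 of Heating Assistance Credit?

$220,400

$1,764 is 1,764/8,820 of the full $8,820, so 7,056/8,820 of the $18,000 range has been used: income = $206,000 + $18,000 × 7,056/8,820 = $220,400.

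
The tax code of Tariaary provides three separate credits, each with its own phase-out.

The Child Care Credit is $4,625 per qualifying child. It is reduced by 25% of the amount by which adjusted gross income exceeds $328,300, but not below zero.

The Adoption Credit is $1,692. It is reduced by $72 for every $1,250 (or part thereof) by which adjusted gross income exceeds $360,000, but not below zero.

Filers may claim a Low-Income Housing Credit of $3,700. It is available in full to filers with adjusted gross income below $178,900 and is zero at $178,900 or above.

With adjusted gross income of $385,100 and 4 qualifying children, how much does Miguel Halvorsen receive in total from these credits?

$4,480

Child Care Credit: base = 4 × $4,625 = $18,500. 25% of the $56,800 excess over $328,300 is $14,200; credit = $18,500 − $14,200 = $4,300.
Adoption Credit: income exceeds $360,000 by $25,100, which is 21 full-or-partial $1,250 increments; reduction = 21 × $72 = $1,512, leaving $180.
Low-Income Housing Credit: $385,100 meets or exceeds the $178,900 cutoff, so the credit is $0.
Total: $4,300 + $180 + $0 = $4,480.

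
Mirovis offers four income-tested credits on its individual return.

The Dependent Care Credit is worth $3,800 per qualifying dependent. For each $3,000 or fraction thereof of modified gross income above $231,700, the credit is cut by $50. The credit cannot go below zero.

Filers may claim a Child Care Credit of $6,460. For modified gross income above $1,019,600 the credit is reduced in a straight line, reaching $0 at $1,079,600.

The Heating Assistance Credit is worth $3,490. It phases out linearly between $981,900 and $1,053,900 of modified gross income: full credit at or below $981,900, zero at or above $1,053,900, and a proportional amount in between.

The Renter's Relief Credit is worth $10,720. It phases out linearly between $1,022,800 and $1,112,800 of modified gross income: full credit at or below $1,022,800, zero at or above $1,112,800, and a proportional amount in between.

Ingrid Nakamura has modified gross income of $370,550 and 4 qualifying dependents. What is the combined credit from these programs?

Dependent Care Credit: base = 4 × $3,800 = $15,200. income exceeds $231,700 by $138,850, which is 47 full-or-partial $3,000 increments; reduction = 47 × $50 = $2,350, leaving $12,850.
Child Care Credit: $370,550 is at or below the $1,019,600 threshold, so the full $6,460 applies.
Heating Assistance Credit: $370,550 is at or below the $981,900 threshold, so the full $3,490 applies.
Renter's Relief Credit: $370,550 is at or below the $1,022,800 threshold, so the full $10,720 applies.
Total: $12,850 + $6,460 + $3,490 + $10,720 = $33,520.

$33,520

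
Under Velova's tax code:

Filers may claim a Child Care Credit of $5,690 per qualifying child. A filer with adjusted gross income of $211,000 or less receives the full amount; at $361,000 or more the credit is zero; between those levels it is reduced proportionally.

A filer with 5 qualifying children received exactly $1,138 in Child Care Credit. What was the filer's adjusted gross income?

$355,000

Full credit = 5 × $5,690 = $28,450.
$1,138 is 1,138/28,450 of the full $28,450, so 27,312/28,450 of the $150,000 range has been used: income = $211,000 + $150,000 × 27,312/28,450 = $355,000.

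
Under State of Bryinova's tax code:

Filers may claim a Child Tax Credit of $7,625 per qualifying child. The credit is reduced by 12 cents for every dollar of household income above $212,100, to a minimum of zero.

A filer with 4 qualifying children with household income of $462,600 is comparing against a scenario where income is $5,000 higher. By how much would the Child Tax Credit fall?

At $462,600 — base = 4 × $7,625 = $30,500. 12% of the $250,500 excess over $212,100 is $30,060; credit = $30,500 − $30,060 = $440.
At $467,600 — base = 4 × $7,625 = $30,500. 12% of the $255,500 excess over $212,100 is $30,660 ≥ base, so the credit is $0.
Lost: $440 − $0 = $440.

$440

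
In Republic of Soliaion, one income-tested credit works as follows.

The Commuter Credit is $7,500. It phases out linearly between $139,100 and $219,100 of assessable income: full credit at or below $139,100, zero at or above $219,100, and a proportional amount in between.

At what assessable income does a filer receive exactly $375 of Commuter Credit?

$375 is 375/7,500 of the full $7,500, so 7,125/7,500 of the $80,000 range has been used: income = $139,100 + $80,000 × 7,125/7,500 = $215,100.

$215,100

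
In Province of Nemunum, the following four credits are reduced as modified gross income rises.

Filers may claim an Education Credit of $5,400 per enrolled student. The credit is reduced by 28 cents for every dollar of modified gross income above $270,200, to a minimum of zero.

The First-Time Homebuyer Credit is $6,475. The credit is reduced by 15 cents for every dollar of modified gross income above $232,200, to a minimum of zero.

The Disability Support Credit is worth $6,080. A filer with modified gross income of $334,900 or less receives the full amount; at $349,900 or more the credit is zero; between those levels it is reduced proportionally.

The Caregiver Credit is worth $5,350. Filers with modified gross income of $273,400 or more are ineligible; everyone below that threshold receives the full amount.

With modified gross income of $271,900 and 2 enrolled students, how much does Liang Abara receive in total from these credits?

Education Credit: base = 2 × $5,400 = $10,800. 28% of the $1,700 excess over $270,200 is $476; credit = $10,800 − $476 = $10,324.
First-Time Homebuyer Credit: 15% of the $39,700 excess over $232,200 is $5,955; credit = $6,475 − $5,955 = $520.
Disability Support Credit: $271,900 is at or below the $334,900 threshold, so the full $6,080 applies.
Caregiver Credit: $271,900 is below the $273,400 cutoff, so the full $5,350 applies.
Total: $10,324 + $520 + $6,080 + $5,350 = $22,274.

$22,274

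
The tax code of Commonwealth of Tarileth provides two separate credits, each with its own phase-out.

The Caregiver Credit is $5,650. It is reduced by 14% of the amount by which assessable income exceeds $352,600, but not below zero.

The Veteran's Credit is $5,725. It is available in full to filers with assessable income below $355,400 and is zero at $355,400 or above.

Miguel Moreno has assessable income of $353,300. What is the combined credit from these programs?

Caregiver Credit: 14% of the $700 excess over $352,600 is $98; credit = $5,650 − $98 = $5,552.
Veteran's Credit: $353,300 is below the $355,400 cutoff, so the full $5,725 applies.
Total: $5,552 + $5,725 = $11,277.

$11,277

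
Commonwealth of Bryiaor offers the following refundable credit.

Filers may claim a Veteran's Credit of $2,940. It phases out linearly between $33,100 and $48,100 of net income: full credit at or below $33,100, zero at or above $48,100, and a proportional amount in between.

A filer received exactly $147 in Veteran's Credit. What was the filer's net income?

$47,350

$147 is 147/2,940 of the full $2,940, so 2,793/2,940 of the $15,000 range has been used: income = $33,100 + $15,000 × 2,793/2,940 = $47,350.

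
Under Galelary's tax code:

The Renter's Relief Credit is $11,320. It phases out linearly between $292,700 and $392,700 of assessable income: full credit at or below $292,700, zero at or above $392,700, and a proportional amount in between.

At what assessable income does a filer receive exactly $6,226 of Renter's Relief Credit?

$6,226 is 6,226/11,320 of the full $11,320, so 5,094/11,320 of the $100,000 range has been used: income = $292,700 + $100,000 × 5,094/11,320 = $337,700.

$337,700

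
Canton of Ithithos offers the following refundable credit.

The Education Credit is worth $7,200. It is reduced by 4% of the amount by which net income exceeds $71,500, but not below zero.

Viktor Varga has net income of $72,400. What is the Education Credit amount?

$7,164

Education Credit: 4% of the $900 excess over $71,500 is $36; credit = $7,200 − $36 = $7,164.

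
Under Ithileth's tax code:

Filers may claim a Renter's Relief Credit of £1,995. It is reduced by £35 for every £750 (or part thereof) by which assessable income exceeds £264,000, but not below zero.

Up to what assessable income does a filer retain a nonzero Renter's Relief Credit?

After 56 increments the reduction is 56 × £35 = £1,960, leaving £35; one more increment wipes it out. Increment 56 ends at excess 56 × £750 = £42,000, so the highest qualifying income is £264,000 + £42,000 = £306,000.

£306,000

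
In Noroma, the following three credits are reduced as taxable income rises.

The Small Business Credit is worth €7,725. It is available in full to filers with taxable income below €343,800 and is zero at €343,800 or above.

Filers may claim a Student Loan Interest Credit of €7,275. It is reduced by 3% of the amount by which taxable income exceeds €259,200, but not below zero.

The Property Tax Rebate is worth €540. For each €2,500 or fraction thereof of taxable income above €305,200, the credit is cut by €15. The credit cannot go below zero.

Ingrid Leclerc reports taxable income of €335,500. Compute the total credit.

€13,056

Small Business Credit: €335,500 is below the €343,800 cutoff, so the full €7,725 applies.
Student Loan Interest Credit: 3% of the €76,300 excess over €259,200 is €2,289; credit = €7,275 − €2,289 = €4,986.
Property Tax Rebate: income exceeds €305,200 by €30,300, which is 13 full-or-partial €2,500 increments; reduction = 13 × €15 = €195, leaving €345.
Total: €7,725 + €4,986 + €345 = €13,056.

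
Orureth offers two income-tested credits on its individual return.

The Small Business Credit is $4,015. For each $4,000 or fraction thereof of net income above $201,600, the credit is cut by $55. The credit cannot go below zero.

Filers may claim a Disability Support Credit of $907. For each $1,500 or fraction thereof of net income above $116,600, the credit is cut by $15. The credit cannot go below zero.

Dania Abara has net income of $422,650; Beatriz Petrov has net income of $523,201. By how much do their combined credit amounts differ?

$935

Dania ($422,650): Small Business Credit: income exceeds $201,600 by $221,050, which is 56 full-or-partial $4,000 increments; reduction = 56 × $55 = $3,080, leaving $935. Disability Support Credit: income exceeds $116,600 by $306,050 → 205 increments × $15 = $3,075 ≥ base, so the credit is $0. total $935 + $0 = $935
Beatriz ($523,201): Small Business Credit: income exceeds $201,600 by $321,601 → 81 increments × $55 = $4,455 ≥ base, so the credit is $0. Disability Support Credit: income exceeds $116,600 by $406,601 → 272 increments × $15 = $4,080 ≥ base, so the credit is $0. total $0 + $0 = $0
Difference: |$935 − $0| = $935.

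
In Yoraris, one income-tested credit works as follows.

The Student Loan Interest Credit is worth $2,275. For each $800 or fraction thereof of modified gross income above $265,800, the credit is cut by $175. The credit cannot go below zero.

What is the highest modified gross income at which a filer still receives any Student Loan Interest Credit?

$275,400

After 12 increments the reduction is 12 × $175 = $2,100, leaving $175; one more increment wipes it out. Increment 12 ends at excess 12 × $800 = $9,600, so the highest qualifying income is $265,800 + $9,600 = $275,400.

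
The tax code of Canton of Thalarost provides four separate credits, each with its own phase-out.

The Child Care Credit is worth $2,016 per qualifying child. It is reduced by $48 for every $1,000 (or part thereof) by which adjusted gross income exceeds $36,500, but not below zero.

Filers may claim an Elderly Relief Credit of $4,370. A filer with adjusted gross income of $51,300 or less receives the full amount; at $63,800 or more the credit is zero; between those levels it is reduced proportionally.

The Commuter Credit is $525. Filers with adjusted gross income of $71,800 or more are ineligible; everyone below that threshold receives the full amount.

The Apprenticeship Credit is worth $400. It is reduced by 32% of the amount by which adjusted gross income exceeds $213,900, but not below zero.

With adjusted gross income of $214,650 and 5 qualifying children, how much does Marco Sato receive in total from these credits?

Child Care Credit: base = 5 × $2,016 = $10,080. income exceeds $36,500 by $178,150, which is 179 full-or-partial $1,000 increments; reduction = 179 × $48 = $8,592, leaving $1,488.
Elderly Relief Credit: $214,650 is at or above $63,800, so the credit is $0.
Commuter Credit: $214,650 meets or exceeds the $71,800 cutoff, so the credit is $0.
Apprenticeship Credit: 32% of the $750 excess over $213,900 is $240; credit = $400 − $240 = $160.
Total: $1,488 + $0 + $0 + $160 = $1,648.

$1,648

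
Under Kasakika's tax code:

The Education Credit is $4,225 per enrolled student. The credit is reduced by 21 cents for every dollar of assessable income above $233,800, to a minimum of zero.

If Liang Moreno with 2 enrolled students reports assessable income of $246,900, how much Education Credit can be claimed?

$5,699

Education Credit: base = 2 × $4,225 = $8,450. 21% of the $13,100 excess over $233,800 is $2,751; credit = $8,450 − $2,751 = $5,699.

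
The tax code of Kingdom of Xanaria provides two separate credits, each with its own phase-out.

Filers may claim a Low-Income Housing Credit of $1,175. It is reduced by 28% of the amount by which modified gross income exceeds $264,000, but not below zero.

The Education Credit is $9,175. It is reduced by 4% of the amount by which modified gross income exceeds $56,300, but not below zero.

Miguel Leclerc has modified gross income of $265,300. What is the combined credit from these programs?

Low-Income Housing Credit: 28% of the $1,300 excess over $264,000 is $364; credit = $1,175 − $364 = $811.
Education Credit: 4% of the $209,000 excess over $56,300 is $8,360; credit = $9,175 − $8,360 = $815.
Total: $811 + $815 = $1,626.

$1,626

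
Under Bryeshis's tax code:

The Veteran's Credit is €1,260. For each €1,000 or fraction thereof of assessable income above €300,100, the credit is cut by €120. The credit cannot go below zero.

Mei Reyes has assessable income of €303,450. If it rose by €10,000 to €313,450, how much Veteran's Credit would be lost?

At €303,450 — income exceeds €300,100 by €3,350, which is 4 full-or-partial €1,000 increments; reduction = 4 × €120 = €480, leaving €780.
At €313,450 — income exceeds €300,100 by €13,350 → 14 increments × €120 = €1,680 ≥ base, so the credit is €0.
Lost: €780 − €0 = €780.

€780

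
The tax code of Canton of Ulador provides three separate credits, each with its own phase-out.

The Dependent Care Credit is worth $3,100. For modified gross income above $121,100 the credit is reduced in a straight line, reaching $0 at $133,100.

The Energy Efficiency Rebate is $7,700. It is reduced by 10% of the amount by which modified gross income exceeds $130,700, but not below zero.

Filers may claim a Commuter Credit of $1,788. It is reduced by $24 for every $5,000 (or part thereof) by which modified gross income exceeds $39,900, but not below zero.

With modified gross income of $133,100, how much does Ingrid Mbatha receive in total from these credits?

Dependent Care Credit: $133,100 is at or above $133,100, so the credit is $0.
Energy Efficiency Rebate: 10% of the $2,400 excess over $130,700 is $240; credit = $7,700 − $240 = $7,460.
Commuter Credit: income exceeds $39,900 by $93,200, which is 19 full-or-partial $5,000 increments; reduction = 19 × $24 = $456, leaving $1,332.
Total: $0 + $7,460 + $1,332 = $8,792.

$8,792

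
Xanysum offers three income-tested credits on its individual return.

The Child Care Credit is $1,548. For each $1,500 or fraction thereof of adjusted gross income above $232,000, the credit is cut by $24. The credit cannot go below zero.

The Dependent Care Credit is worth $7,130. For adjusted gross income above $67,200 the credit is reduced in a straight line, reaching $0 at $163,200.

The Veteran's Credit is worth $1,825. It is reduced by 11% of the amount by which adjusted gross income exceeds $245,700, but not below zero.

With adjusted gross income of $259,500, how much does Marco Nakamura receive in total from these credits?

$1,399

Child Care Credit: income exceeds $232,000 by $27,500, which is 19 full-or-partial $1,500 increments; reduction = 19 × $24 = $456, leaving $1,092.
Dependent Care Credit: $259,500 is at or above $163,200, so the credit is $0.
Veteran's Credit: 11% of the $13,800 excess over $245,700 is $1,518; credit = $1,825 − $1,518 = $307.
Total: $1,092 + $0 + $307 = $1,399.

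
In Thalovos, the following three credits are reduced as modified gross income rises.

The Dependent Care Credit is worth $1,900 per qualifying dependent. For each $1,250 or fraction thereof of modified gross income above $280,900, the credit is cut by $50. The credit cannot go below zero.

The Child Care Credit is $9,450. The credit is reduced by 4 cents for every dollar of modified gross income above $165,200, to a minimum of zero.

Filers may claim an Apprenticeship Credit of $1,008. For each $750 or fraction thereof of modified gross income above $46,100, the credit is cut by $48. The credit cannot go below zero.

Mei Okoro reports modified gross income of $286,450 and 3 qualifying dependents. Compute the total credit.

Dependent Care Credit: base = 3 × $1,900 = $5,700. income exceeds $280,900 by $5,550, which is 5 full-or-partial $1,250 increments; reduction = 5 × $50 = $250, leaving $5,450.
Child Care Credit: 4% of the $121,250 excess over $165,200 is $4,850; credit = $9,450 − $4,850 = $4,600.
Apprenticeship Credit: income exceeds $46,100 by $240,350 → 321 increments × $48 = $15,408 ≥ base, so the credit is $0.
Total: $5,450 + $4,600 + $0 = $10,050.

$10,050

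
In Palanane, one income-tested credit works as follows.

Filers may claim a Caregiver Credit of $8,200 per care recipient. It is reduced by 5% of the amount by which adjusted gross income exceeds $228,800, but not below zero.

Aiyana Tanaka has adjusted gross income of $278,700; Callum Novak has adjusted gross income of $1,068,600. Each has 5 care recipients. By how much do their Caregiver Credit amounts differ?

Aiyana ($278,700): Caregiver Credit: base = 5 × $8,200 = $41,000. 5% of the $49,900 excess over $228,800 is $2,495; credit = $41,000 − $2,495 = $38,505.
Callum ($1,068,600): Caregiver Credit: base = 5 × $8,200 = $41,000. 5% of the $839,800 excess over $228,800 is $41,990 ≥ base, so the credit is $0.
Difference: |$38,505 − $0| = $38,505.

$38,505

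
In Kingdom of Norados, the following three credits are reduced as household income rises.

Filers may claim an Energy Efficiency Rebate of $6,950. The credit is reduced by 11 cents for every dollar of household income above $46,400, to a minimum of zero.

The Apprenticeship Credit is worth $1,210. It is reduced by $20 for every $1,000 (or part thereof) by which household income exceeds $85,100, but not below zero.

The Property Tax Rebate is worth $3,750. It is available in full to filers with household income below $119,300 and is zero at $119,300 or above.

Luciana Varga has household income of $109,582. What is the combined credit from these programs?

Energy Efficiency Rebate: 11% of the $63,182 excess over $46,400 is $6,950.02 ≥ base, so the credit is $0.
Apprenticeship Credit: income exceeds $85,100 by $24,482, which is 25 full-or-partial $1,000 increments; reduction = 25 × $20 = $500, leaving $710.
Property Tax Rebate: $109,582 is below the $119,300 cutoff, so the full $3,750 applies.
Total: $0 + $710 + $3,750 = $4,460.

$4,460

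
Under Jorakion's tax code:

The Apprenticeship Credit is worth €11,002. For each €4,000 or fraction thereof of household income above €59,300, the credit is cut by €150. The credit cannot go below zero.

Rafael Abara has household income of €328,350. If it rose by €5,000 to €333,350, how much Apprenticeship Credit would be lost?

€150

At €328,350 — income exceeds €59,300 by €269,050, which is 68 full-or-partial €4,000 increments; reduction = 68 × €150 = €10,200, leaving €802.
At €333,350 — income exceeds €59,300 by €274,050, which is 69 full-or-partial €4,000 increments; reduction = 69 × €150 = €10,350, leaving €652.
Lost: €802 − €652 = €150.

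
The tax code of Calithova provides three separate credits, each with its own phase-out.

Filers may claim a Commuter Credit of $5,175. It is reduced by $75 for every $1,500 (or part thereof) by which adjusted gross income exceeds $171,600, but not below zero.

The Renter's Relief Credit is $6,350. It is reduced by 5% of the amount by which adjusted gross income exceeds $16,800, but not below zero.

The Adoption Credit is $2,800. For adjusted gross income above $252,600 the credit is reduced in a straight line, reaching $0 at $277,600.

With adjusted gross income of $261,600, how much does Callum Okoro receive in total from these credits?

Commuter Credit: income exceeds $171,600 by $90,000, which is 60 full-or-partial $1,500 increments; reduction = 60 × $75 = $4,500, leaving $675.
Renter's Relief Credit: 5% of the $244,800 excess over $16,800 is $12,240 ≥ base, so the credit is $0.
Adoption Credit: $261,600 is $9,000 into a $25,000 phase-out range, leaving 16,000/25,000 of the credit: $2,800 × 16,000/25,000 = $1,792.
Total: $675 + $0 + $1,792 = $2,467.

$2,467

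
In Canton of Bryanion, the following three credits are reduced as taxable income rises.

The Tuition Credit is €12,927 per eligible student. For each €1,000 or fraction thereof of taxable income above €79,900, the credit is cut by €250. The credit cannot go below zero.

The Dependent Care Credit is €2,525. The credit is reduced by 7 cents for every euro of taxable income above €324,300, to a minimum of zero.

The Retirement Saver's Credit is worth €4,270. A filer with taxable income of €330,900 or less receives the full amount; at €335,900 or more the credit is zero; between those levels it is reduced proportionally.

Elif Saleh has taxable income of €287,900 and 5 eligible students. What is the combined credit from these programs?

€19,430

Tuition Credit: base = 5 × €12,927 = €64,635. income exceeds €79,900 by €208,000, which is 208 full-or-partial €1,000 increments; reduction = 208 × €250 = €52,000, leaving €12,635.
Dependent Care Credit: €287,900 is at or below the €324,300 threshold, so the full €2,525 applies.
Retirement Saver's Credit: €287,900 is at or below the €330,900 threshold, so the full €4,270 applies.
Total: €12,635 + €2,525 + €4,270 = €19,430.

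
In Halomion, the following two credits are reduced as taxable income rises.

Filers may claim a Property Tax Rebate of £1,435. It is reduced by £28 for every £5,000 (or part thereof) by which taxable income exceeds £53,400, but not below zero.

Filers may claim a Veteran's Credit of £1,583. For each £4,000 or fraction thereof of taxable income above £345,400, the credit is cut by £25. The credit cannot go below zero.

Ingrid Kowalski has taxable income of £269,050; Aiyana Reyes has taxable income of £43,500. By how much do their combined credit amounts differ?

£1,232

Ingrid (£269,050): Property Tax Rebate: income exceeds £53,400 by £215,650, which is 44 full-or-partial £5,000 increments; reduction = 44 × £28 = £1,232, leaving £203. Veteran's Credit: £269,050 is at or below the £345,400 threshold, so the full £1,583 applies. total £203 + £1,583 = £1,786
Aiyana (£43,500): Property Tax Rebate: £43,500 is at or below the £53,400 threshold, so the full £1,435 applies. Veteran's Credit: £43,500 is at or below the £345,400 threshold, so the full £1,583 applies. total £1,435 + £1,583 = £3,018
Difference: |£1,786 − £3,018| = £1,232.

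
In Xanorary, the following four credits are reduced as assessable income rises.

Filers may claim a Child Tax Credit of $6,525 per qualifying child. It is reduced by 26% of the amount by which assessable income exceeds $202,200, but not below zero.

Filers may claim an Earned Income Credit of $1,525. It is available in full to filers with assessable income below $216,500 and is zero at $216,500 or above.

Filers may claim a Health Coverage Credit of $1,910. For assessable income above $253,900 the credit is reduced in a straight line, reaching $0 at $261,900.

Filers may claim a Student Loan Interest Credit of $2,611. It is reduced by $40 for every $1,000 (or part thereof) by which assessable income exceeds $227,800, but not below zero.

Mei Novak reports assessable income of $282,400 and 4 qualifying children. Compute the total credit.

Child Tax Credit: base = 4 × $6,525 = $26,100. 26% of the $80,200 excess over $202,200 is $20,852; credit = $26,100 − $20,852 = $5,248.
Earned Income Credit: $282,400 meets or exceeds the $216,500 cutoff, so the credit is $0.
Health Coverage Credit: $282,400 is at or above $261,900, so the credit is $0.
Student Loan Interest Credit: income exceeds $227,800 by $54,600, which is 55 full-or-partial $1,000 increments; reduction = 55 × $40 = $2,200, leaving $411.
Total: $5,248 + $0 + $0 + $411 = $5,659.

$5,659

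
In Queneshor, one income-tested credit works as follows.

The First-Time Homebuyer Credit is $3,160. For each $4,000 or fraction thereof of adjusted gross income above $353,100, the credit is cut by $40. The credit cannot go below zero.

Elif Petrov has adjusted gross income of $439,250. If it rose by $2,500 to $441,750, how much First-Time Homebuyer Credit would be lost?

$40

At $439,250 — income exceeds $353,100 by $86,150, which is 22 full-or-partial $4,000 increments; reduction = 22 × $40 = $880, leaving $2,280.
At $441,750 — income exceeds $353,100 by $88,650, which is 23 full-or-partial $4,000 increments; reduction = 23 × $40 = $920, leaving $2,240.
Lost: $2,280 − $2,240 = $40.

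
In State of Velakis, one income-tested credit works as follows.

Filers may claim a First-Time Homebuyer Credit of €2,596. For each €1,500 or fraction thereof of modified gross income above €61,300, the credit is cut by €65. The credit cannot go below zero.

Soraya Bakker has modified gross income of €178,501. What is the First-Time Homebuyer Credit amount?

First-Time Homebuyer Credit: income exceeds €61,300 by €117,201 → 79 increments × €65 = €5,135 ≥ base, so the credit is €0.

€0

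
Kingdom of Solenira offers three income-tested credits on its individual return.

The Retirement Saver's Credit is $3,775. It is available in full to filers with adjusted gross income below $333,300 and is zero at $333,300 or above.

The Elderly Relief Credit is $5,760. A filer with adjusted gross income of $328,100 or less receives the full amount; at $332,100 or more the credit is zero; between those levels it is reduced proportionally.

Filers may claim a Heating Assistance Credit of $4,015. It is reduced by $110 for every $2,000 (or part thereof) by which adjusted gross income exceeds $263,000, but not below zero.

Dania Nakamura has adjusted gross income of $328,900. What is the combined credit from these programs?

$8,768

Retirement Saver's Credit: $328,900 is below the $333,300 cutoff, so the full $3,775 applies.
Elderly Relief Credit: $328,900 is $800 into a $4,000 phase-out range, leaving 3,200/4,000 of the credit: $5,760 × 3,200/4,000 = $4,608.
Heating Assistance Credit: income exceeds $263,000 by $65,900, which is 33 full-or-partial $2,000 increments; reduction = 33 × $110 = $3,630, leaving $385.
Total: $3,775 + $4,608 + $385 = $8,768.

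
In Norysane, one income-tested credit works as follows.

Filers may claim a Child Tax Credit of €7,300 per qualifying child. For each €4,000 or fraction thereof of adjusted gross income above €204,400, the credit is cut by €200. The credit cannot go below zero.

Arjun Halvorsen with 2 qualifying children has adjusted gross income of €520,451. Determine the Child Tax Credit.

€0

Child Tax Credit: base = 2 × €7,300 = €14,600. income exceeds €204,400 by €316,051 → 80 increments × €200 = €16,000 ≥ base, so the credit is €0.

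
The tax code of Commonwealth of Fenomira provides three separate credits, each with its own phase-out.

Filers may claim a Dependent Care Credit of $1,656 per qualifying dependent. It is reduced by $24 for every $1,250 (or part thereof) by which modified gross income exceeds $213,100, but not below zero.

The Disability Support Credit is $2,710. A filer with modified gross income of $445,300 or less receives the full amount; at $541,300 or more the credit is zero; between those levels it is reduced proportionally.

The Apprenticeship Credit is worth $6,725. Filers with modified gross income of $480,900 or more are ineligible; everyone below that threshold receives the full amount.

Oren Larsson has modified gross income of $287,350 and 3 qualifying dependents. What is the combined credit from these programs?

$12,963

Dependent Care Credit: base = 3 × $1,656 = $4,968. income exceeds $213,100 by $74,250, which is 60 full-or-partial $1,250 increments; reduction = 60 × $24 = $1,440, leaving $3,528.
Disability Support Credit: $287,350 is at or below the $445,300 threshold, so the full $2,710 applies.
Apprenticeship Credit: $287,350 is below the $480,900 cutoff, so the full $6,725 applies.
Total: $3,528 + $2,710 + $6,725 = $12,963.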